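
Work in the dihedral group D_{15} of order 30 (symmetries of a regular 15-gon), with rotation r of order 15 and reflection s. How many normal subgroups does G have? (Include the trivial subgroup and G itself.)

5

G has 28 subgroups. Checking conjugation-invariance by order — order 1: 1/1 normal; order 2: 0/15 normal; order 3: 1/1 normal; order 5: 1/1 normal; order 6: 0/5 normal; order 10: 0/3 normal; order 15: 1/1 normal; order 30: 1/1 normal.
Total normal subgroups: 5.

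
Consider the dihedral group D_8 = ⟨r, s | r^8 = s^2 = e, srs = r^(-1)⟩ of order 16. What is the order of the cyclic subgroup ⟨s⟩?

Computing powers of s: the smallest k with (s)^k = e is k = 2.

2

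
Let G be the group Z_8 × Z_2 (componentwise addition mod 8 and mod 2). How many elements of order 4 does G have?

An element (a,b) has order lcm(ord(a), ord(b)); count pairs with lcm equal to 4.
Enumerating gives 4 such elements.

4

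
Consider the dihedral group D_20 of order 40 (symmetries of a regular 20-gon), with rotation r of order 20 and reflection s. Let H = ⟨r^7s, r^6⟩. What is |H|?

|⟨r^7s⟩| = 2 and |⟨r^6⟩| = 10, so |H| is a multiple of lcm(2, 10) = 10 and divides |G| = 40.
Closing under the operation: H = {e, r^2, r^4, r^6, r^8, r^10, r^12, r^14, r^16, r^18, rs, r^3s, r^5s, r^7s, r^9s, r^11s, r^13s, r^15s, r^17s, r^19s}, so |H| = 20.

20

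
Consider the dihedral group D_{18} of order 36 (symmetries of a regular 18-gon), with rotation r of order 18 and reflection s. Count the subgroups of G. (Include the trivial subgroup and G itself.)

45

|G| = 36, so by Lagrange every subgroup order divides 36. Divisors: 1, 2, 3, 4, 6, 9, 12, 18, 36.
Subgroups by order — order 1: 1; order 2: 19; order 3: 1; order 4: 9; order 6: 7; order 9: 1; order 12: 3; order 18: 3; order 36: 1.
Total: 1 + 19 + 1 + 9 + 7 + 1 + 3 + 3 + 1 = 45.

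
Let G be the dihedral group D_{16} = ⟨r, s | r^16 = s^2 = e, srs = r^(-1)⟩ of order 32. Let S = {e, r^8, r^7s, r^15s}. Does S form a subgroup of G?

Yes

|S| = 4 divides |G| = 32, consistent with Lagrange.
S contains the identity, every element's inverse is in S, and S is closed under ·: it is a subgroup.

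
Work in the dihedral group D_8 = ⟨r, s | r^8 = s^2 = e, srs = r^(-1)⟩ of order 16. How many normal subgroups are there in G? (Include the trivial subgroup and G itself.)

7

G has 19 subgroups. Checking conjugation-invariance by order — order 1: 1/1 normal; order 2: 1/9 normal; order 4: 1/5 normal; order 8: 3/3 normal; order 16: 1/1 normal.
Total normal subgroups: 7.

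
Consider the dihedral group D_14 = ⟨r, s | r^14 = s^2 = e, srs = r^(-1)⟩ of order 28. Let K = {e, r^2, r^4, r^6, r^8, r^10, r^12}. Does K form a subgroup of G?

Yes

|K| = 7 divides |G| = 28, consistent with Lagrange.
K contains the identity, every element's inverse is in K, and K is closed under ·: it is a subgroup.
In fact K = ⟨r^4⟩.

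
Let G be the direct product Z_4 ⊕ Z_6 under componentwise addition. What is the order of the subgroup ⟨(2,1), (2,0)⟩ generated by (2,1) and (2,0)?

12

|⟨(2,1)⟩| = 6 and |⟨(2,0)⟩| = 2, so |H| is a multiple of lcm(6, 2) = 6 and divides |G| = 24.
Closing under the operation: H = {(0,0), (0,1), (0,2), (0,3), (0,4), (0,5), (2,0), (2,1), (2,2), (2,3), (2,4), (2,5)}, so |H| = 12.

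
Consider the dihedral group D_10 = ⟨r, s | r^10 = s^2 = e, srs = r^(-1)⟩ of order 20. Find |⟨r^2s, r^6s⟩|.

|⟨r^2s⟩| = 2 and |⟨r^6s⟩| = 2, so |H| is a multiple of lcm(2, 2) = 2 and divides |G| = 20.
Closing under the operation: H = {e, r^2, r^4, r^6, r^8, s, r^2s, r^4s, r^6s, r^8s}, so |H| = 10.

10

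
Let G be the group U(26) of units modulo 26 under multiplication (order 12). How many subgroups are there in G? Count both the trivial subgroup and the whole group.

6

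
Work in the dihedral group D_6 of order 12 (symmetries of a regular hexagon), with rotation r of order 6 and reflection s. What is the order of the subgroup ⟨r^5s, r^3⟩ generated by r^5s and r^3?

4

|⟨r^5s⟩| = 2 and |⟨r^3⟩| = 2, so |H| is a multiple of lcm(2, 2) = 2 and divides |G| = 12.
Closing under the operation: H = {e, r^3, r^2s, r^5s}, so |H| = 4.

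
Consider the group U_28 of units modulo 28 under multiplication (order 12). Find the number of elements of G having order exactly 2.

3

The elements of order 2 are: 13, 15, 27.
That's 3.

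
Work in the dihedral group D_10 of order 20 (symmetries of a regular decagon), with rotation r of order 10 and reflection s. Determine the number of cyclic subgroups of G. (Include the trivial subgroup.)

14

A cyclic subgroup of order d is generated by each of its φ(d) elements of order d, so the cyclic subgroups of order d number (#elements of order d)/φ(d).
Cyclic subgroups by order — order 1: 1; order 2: 11; order 5: 1; order 10: 1.
Total: 14.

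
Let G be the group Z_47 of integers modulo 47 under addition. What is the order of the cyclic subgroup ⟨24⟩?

47

In Z_47, the order of an element a is n/gcd(a, n).
gcd(24, 47) = 1, so |⟨24⟩| = 47/1 = 47.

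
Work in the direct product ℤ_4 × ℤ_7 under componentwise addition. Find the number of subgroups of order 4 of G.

|G| = 28 and 4 | 28, so subgroups of order 4 are possible by Lagrange.
The subgroups of order 4 are: {(0,0), (1,0), (2,0), (3,0)}.
So G has 1 subgroup of order 4.

1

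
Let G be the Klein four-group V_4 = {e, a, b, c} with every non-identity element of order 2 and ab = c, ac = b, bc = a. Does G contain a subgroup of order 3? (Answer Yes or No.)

No

3 does not divide |G| = 4, so by Lagrange no subgroup of order 3 exists.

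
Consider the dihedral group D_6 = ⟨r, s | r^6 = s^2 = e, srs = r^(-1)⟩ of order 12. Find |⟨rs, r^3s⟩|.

6

|⟨rs⟩| = 2 and |⟨r^3s⟩| = 2, so |H| is a multiple of lcm(2, 2) = 2 and divides |G| = 12.
Closing under the operation: H = {e, r^2, r^4, rs, r^3s, r^5s}, so |H| = 6.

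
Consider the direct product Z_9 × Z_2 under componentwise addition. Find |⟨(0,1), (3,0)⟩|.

6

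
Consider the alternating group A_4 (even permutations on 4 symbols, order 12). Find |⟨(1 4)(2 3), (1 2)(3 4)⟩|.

4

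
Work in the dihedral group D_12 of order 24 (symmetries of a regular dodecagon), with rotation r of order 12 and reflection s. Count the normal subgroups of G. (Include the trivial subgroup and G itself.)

9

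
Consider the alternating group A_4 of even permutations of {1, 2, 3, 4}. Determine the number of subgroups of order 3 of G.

4

|G| = 12 and 3 | 12, so subgroups of order 3 are possible by Lagrange.
The subgroups of order 3 are: {e, (1 2 3), (1 3 2)}; {e, (1 2 4), (1 4 2)}; {e, (1 3 4), (1 4 3)}; {e, (2 3 4), (2 4 3)}.
So G has 4 subgroups of order 3.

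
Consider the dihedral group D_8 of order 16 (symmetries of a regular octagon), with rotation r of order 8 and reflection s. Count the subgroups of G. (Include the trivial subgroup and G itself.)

19

|G| = 16, so by Lagrange every subgroup order divides 16. Divisors: 1, 2, 4, 8, 16.
Subgroups by order — order 1: 1; order 2: 9; order 4: 5; order 8: 3; order 16: 1.
Total: 1 + 9 + 5 + 3 + 1 = 19.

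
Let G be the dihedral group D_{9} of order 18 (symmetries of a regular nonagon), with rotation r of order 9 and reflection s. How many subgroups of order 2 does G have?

9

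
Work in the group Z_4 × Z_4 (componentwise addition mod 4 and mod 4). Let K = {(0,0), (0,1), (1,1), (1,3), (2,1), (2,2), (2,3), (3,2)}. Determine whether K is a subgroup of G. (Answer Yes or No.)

No

(0,1) ∈ K but its inverse (0,3) ∉ K, so K is not a subgroup.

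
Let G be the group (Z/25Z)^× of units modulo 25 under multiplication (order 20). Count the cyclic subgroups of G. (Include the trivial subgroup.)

6

Group the elements of G by the cyclic subgroup they generate; each cyclic subgroup of order d accounts for φ(d) elements.
Cyclic subgroups by order — order 1: 1; order 2: 1; order 4: 1; order 5: 1; order 10: 1; order 20: 1.
Total: 6.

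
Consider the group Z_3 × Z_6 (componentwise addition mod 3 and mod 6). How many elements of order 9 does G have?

An element (a,b) has order lcm(ord(a), ord(b)); count pairs with lcm equal to 9.
Enumerating gives 0 such elements.

0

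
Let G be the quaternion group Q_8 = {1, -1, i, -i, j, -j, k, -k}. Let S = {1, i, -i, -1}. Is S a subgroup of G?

|S| = 4 divides |G| = 8, consistent with Lagrange.
S contains the identity, every element's inverse is in S, and S is closed under ·: it is a subgroup.
In fact S = ⟨-i⟩.

Yes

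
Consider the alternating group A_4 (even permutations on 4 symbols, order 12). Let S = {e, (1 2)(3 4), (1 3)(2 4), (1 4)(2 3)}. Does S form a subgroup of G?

|S| = 4 divides |G| = 12, consistent with Lagrange.
S contains the identity, every element's inverse is in S, and S is closed under ∘: it is a subgroup.

Yes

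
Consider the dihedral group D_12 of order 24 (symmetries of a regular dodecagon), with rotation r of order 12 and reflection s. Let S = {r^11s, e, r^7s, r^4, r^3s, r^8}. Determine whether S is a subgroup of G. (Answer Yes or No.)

|S| = 6 divides |G| = 24, consistent with Lagrange.
S contains the identity, every element's inverse is in S, and S is closed under ·: it is a subgroup.

Yes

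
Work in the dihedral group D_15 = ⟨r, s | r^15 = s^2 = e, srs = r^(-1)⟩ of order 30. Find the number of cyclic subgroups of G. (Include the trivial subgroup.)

19

Each element a generates a cyclic subgroup ⟨a⟩; distinct elements may generate the same one (a cyclic group of order d has φ(d) generators).
Cyclic subgroups by order — order 1: 1; order 2: 15; order 3: 1; order 5: 1; order 15: 1.
Total: 19.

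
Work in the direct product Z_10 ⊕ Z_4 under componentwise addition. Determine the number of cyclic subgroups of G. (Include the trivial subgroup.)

12

Group the elements of G by the cyclic subgroup they generate; each cyclic subgroup of order d accounts for φ(d) elements.
Cyclic subgroups by order — order 1: 1; order 2: 3; order 4: 2; order 5: 1; order 10: 3; order 20: 2.
Total: 12.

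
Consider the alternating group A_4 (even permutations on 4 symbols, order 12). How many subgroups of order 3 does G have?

|G| = 12 and 3 | 12, so subgroups of order 3 are possible by Lagrange.
The subgroups of order 3 are: {e, (1 2 3), (1 3 2)}; {e, (1 2 4), (1 4 2)}; {e, (1 3 4), (1 4 3)}; {e, (2 3 4), (2 4 3)}.
So G has 4 subgroups of order 3.

4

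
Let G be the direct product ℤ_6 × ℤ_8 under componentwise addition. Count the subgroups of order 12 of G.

|G| = 48 and 12 | 48, so subgroups of order 12 are possible by Lagrange.
The subgroups of order 12 are: {(0,0), (0,2), (0,4), (0,6), (2,0), (2,2), (2,4), (2,6), (4,0), (4,2), (4,4), (4,6)}; {(0,0), (0,4), (1,0), (1,4), (2,0), (2,4), (3,0), (3,4), (4,0), (4,4), (5,0), (5,4)}; {(0,0), (0,4), (1,2), (1,6), (2,0), (2,4), (3,2), (3,6), (4,0), (4,4), (5,2), (5,6)}.
So G has 3 subgroups of order 12.

3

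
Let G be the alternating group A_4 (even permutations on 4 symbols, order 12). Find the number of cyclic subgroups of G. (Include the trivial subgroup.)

8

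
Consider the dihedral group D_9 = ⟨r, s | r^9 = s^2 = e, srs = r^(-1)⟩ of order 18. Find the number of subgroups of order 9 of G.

1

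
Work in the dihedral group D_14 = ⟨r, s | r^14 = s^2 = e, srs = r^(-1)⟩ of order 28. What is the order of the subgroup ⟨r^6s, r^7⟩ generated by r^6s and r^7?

4

|⟨r^6s⟩| = 2 and |⟨r^7⟩| = 2, so |H| is a multiple of lcm(2, 2) = 2 and divides |G| = 28.
Closing under the operation: H = {e, r^7, r^6s, r^13s}, so |H| = 4.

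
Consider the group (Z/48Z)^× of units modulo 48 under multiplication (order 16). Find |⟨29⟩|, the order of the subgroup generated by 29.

4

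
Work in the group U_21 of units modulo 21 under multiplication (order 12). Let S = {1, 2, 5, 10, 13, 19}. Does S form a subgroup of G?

No

2 ∈ S but its inverse 11 ∉ S, so S is not a subgroup.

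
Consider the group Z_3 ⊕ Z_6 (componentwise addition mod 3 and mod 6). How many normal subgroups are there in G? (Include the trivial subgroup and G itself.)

G is abelian, so every subgroup is normal.
G has 12 subgroups in total, hence 12 normal subgroups.

12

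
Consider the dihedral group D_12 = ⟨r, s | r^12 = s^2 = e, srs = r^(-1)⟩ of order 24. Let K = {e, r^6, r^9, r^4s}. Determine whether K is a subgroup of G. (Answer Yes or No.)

No

r^9 ∈ K but its inverse r^3 ∉ K, so K is not a subgroup.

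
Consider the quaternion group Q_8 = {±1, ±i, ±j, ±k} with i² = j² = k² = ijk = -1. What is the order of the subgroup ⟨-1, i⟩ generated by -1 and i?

|⟨-1⟩| = 2 and |⟨i⟩| = 4, so |H| is a multiple of lcm(2, 4) = 4 and divides |G| = 8.
Closing under the operation: H = {1, -1, i, -i}, so |H| = 4.

4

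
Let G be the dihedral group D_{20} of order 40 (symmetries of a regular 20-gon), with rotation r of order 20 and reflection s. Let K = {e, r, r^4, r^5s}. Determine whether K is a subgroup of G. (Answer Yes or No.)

r ∈ K but its inverse r^19 ∉ K, so K is not a subgroup.

No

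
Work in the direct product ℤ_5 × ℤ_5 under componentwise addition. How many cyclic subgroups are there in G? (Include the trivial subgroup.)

7

Group the elements of G by the cyclic subgroup they generate; each cyclic subgroup of order d accounts for φ(d) elements.
Cyclic subgroups by order — order 1: 1; order 5: 6.
Total: 7.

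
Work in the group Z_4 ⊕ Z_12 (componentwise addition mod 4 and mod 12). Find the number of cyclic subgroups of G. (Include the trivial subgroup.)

A cyclic subgroup of order d is generated by each of its φ(d) elements of order d, so the cyclic subgroups of order d number (#elements of order d)/φ(d).
Cyclic subgroups by order — order 1: 1; order 2: 3; order 3: 1; order 4: 6; order 6: 3; order 12: 6.
Total: 20.

20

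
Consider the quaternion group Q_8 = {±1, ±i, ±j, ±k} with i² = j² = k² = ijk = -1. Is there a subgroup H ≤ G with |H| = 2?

Yes

2 | 8. A subgroup of order 2 is {1, -1}.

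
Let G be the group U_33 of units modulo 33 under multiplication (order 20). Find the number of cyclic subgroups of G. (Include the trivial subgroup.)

8

A cyclic subgroup of order d is generated by each of its φ(d) elements of order d, so the cyclic subgroups of order d number (#elements of order d)/φ(d).
Cyclic subgroups by order — order 1: 1; order 2: 3; order 5: 1; order 10: 3.
Total: 8.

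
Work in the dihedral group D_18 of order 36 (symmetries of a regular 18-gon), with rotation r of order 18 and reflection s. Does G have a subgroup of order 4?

Yes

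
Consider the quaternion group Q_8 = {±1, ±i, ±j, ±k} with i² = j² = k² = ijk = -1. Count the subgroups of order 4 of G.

3

|G| = 8 and 4 | 8, so subgroups of order 4 are possible by Lagrange.
The subgroups of order 4 are: {1, -1, i, -i}; {1, -1, j, -j}; {1, -1, k, -k}.
So G has 3 subgroups of order 4.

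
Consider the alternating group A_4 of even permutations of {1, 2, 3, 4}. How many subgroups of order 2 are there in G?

|G| = 12 and 2 | 12, so subgroups of order 2 are possible by Lagrange.
The subgroups of order 2 are: {e, (1 2)(3 4)}; {e, (1 3)(2 4)}; {e, (1 4)(2 3)}.
So G has 3 subgroups of order 2.

3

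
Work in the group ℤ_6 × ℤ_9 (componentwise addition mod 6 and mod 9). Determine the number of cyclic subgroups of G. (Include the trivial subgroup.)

A cyclic subgroup of order d is generated by each of its φ(d) elements of order d, so the cyclic subgroups of order d number (#elements of order d)/φ(d).
Cyclic subgroups by order — order 1: 1; order 2: 1; order 3: 4; order 6: 4; order 9: 3; order 18: 3.
Total: 16.

16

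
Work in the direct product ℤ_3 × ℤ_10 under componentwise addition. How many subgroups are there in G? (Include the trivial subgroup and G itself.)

8

|G| = 30, so by Lagrange every subgroup order divides 30. Divisors: 1, 2, 3, 5, 6, 10, 15, 30.
Subgroups by order — order 1: 1; order 2: 1; order 3: 1; order 5: 1; order 6: 1; order 10: 1; order 15: 1; order 30: 1.
Total: 1 + 1 + 1 + 1 + 1 + 1 + 1 + 1 = 8.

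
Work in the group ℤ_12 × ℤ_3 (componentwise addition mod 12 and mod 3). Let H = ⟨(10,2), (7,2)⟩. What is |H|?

|⟨(10,2)⟩| = 6 and |⟨(7,2)⟩| = 12, so |H| is a multiple of lcm(6, 12) = 12 and divides |G| = 36.
Closing under the operation: H = {(0,0), (1,2), (2,1), (3,0), (4,2), (5,1), (6,0), (7,2), (8,1), (9,0), (10,2), (11,1)}, so |H| = 12.

12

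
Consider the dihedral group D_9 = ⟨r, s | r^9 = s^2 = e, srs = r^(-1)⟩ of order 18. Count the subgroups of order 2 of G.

9

|G| = 18 and 2 | 18, so subgroups of order 2 are possible by Lagrange.
The subgroups of order 2 are: {e, r^2s}; {e, r^3s}; {e, r^4s}; {e, r^5s}; … (9 in all).
So G has 9 subgroups of order 2.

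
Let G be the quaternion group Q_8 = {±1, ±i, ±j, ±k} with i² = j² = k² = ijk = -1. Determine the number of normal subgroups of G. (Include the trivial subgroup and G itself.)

G has 6 subgroups. Checking conjugation-invariance by order — order 1: 1/1 normal; order 2: 1/1 normal; order 4: 3/3 normal; order 8: 1/1 normal.
Total normal subgroups: 6.

6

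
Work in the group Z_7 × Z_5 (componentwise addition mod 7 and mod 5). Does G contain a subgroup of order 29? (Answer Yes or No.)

No

29 does not divide |G| = 35, so by Lagrange no subgroup of order 29 exists.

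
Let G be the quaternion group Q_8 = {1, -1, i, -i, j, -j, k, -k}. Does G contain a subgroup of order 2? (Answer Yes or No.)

Yes

2 | 8. A subgroup of order 2 is {1, -1}.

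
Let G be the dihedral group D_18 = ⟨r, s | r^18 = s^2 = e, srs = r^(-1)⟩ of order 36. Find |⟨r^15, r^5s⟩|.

12

|⟨r^15⟩| = 6 and |⟨r^5s⟩| = 2, so |H| is a multiple of lcm(6, 2) = 6 and divides |G| = 36.
Closing under the operation: H = {e, r^3, r^6, r^9, r^12, r^15, r^2s, r^5s, r^8s, r^11s, r^14s, r^17s}, so |H| = 12.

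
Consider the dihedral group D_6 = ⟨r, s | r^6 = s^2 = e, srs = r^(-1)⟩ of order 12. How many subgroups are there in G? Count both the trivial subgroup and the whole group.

|G| = 12, so by Lagrange every subgroup order divides 12. Divisors: 1, 2, 3, 4, 6, 12.
Subgroups by order — order 1: 1; order 2: 7; order 3: 1; order 4: 3; order 6: 3; order 12: 1.
Total: 1 + 7 + 1 + 3 + 3 + 1 = 16.

16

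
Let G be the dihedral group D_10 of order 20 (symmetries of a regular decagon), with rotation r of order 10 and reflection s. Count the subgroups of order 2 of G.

11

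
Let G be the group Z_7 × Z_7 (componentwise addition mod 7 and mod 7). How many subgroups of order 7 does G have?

|G| = 49 and 7 | 49, so subgroups of order 7 are possible by Lagrange.
The subgroups of order 7 are: {(0,0), (0,1), (0,2), (0,3), (0,4), (0,5), (0,6)}; {(0,0), (1,0), (2,0), (3,0), (4,0), (5,0), (6,0)}; {(0,0), (1,1), (2,2), (3,3), (4,4), (5,5), (6,6)}; {(0,0), (1,2), (2,4), (3,6), (4,1), (5,3), (6,5)}; … (8 in all).
So G has 8 subgroups of order 7.

8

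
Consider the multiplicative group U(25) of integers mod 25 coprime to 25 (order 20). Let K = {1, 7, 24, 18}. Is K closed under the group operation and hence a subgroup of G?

|K| = 4 divides |G| = 20, consistent with Lagrange.
K contains the identity, every element's inverse is in K, and K is closed under ·: it is a subgroup.
In fact K = ⟨18⟩.

Yes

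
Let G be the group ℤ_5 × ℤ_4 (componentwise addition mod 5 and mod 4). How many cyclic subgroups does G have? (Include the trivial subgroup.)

6

Group the elements of G by the cyclic subgroup they generate; each cyclic subgroup of order d accounts for φ(d) elements.
Cyclic subgroups by order — order 1: 1; order 2: 1; order 4: 1; order 5: 1; order 10: 1; order 20: 1.
Total: 6.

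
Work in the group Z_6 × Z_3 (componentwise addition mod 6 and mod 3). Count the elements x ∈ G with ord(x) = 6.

8

An element (a,b) has order lcm(ord(a), ord(b)); count pairs with lcm equal to 6.
Enumerating gives 8 such elements.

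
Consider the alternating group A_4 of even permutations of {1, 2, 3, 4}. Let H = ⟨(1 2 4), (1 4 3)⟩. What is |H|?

|⟨(1 2 4)⟩| = 3 and |⟨(1 4 3)⟩| = 3, so |H| is a multiple of lcm(3, 3) = 3 and divides |G| = 12.
Closing {(1 2 4), (1 4 3)} under the group operation gives all of G, so |H| = 12.

12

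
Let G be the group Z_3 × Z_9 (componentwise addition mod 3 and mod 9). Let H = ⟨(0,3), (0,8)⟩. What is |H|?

9

|⟨(0,3)⟩| = 3 and |⟨(0,8)⟩| = 9, so |H| is a multiple of lcm(3, 9) = 9 and divides |G| = 27.
Closing under the operation: H = {(0,0), (0,1), (0,2), (0,3), (0,4), (0,5), (0,6), (0,7), (0,8)}, so |H| = 9.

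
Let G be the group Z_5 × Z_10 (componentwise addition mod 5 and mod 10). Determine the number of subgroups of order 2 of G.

1

|G| = 50 and 2 | 50, so subgroups of order 2 are possible by Lagrange.
The subgroups of order 2 are: {(0,0), (0,5)}.
So G has 1 subgroup of order 2.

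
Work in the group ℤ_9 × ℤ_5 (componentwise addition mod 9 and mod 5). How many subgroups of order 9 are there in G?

|G| = 45 and 9 | 45, so subgroups of order 9 are possible by Lagrange.
The subgroups of order 9 are: {(0,0), (1,0), (2,0), (3,0), (4,0), (5,0), (6,0), (7,0), (8,0)}.
So G has 1 subgroup of order 9.

1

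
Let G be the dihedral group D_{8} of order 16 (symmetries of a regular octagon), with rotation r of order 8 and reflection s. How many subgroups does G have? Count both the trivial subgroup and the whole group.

19

|G| = 16, so by Lagrange every subgroup order divides 16. Divisors: 1, 2, 4, 8, 16.
Subgroups by order — order 1: 1; order 2: 9; order 4: 5; order 8: 3; order 16: 1.
Total: 1 + 9 + 5 + 3 + 1 = 19.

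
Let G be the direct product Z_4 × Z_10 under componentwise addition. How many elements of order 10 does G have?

An element (a,b) has order lcm(ord(a), ord(b)); count pairs with lcm equal to 10.
Enumerating gives 12 such elements.

12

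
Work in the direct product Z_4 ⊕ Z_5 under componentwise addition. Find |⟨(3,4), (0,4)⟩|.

|⟨(3,4)⟩| = 20 and |⟨(0,4)⟩| = 5, so |H| is a multiple of lcm(20, 5) = 20 and divides |G| = 20.
Closing {(3,4), (0,4)} under the group operation gives all of G, so |H| = 20.

20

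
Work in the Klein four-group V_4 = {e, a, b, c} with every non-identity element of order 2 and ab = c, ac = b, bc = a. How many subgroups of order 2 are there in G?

3

|G| = 4 and 2 | 4, so subgroups of order 2 are possible by Lagrange.
The subgroups of order 2 are: {e, a}; {e, b}; {e, c}.
So G has 3 subgroups of order 2.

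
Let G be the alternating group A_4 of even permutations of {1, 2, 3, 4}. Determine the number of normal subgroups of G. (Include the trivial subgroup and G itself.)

3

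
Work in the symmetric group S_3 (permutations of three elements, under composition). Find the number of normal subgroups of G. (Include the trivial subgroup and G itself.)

3

G has 6 subgroups. Checking conjugation-invariance by order — order 1: 1/1 normal; order 2: 0/3 normal; order 3: 1/1 normal; order 6: 1/1 normal.
Total normal subgroups: 3.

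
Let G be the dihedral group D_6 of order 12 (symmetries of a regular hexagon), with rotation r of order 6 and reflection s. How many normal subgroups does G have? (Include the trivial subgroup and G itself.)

7

G has 16 subgroups. Checking conjugation-invariance by order — order 1: 1/1 normal; order 2: 1/7 normal; order 3: 1/1 normal; order 4: 0/3 normal; order 6: 3/3 normal; order 12: 1/1 normal.
Total normal subgroups: 7.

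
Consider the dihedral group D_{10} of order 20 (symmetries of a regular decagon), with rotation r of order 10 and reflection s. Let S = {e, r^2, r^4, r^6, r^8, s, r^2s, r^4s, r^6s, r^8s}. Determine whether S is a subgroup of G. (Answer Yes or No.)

Yes

|S| = 10 divides |G| = 20, consistent with Lagrange.
S contains the identity, every element's inverse is in S, and S is closed under ·: it is a subgroup.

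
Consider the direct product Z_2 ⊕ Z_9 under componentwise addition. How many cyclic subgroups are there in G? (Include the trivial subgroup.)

6

Each element a generates a cyclic subgroup ⟨a⟩; distinct elements may generate the same one (a cyclic group of order d has φ(d) generators).
Cyclic subgroups by order — order 1: 1; order 2: 1; order 3: 1; order 6: 1; order 9: 1; order 18: 1.
Total: 6.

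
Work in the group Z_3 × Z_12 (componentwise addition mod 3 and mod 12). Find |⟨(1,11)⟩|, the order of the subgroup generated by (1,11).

The order of (1,11) in Z_3 × Z_12 is lcm(ord(1) in Z_3, ord(11) in Z_12).
ord(1) = 3 and ord(11) = 12, so |⟨(1,11)⟩| = lcm(3, 12) = 12.

12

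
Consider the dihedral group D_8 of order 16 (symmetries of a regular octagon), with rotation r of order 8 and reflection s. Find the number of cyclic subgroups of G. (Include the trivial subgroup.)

Group the elements of G by the cyclic subgroup they generate; each cyclic subgroup of order d accounts for φ(d) elements.
Cyclic subgroups by order — order 1: 1; order 2: 9; order 4: 1; order 8: 1.
Total: 12.

12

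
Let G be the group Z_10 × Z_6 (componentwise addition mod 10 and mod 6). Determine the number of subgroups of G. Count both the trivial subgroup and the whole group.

|G| = 60, so by Lagrange every subgroup order divides 60. Divisors: 1, 2, 3, 4, 5, 6, 10, 12, 15, 20, 30, 60.
Subgroups by order — order 1: 1; order 2: 3; order 3: 1; order 4: 1; order 5: 1; order 6: 3; order 10: 3; order 12: 1; order 15: 1; order 20: 1; order 30: 3; order 60: 1.
Total: 1 + 3 + 1 + 1 + 1 + 3 + 3 + 1 + 1 + 1 + 3 + 1 = 20.

20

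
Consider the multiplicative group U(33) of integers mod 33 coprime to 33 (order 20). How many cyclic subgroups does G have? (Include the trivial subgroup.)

8

Group the elements of G by the cyclic subgroup they generate; each cyclic subgroup of order d accounts for φ(d) elements.
Cyclic subgroups by order — order 1: 1; order 2: 3; order 5: 1; order 10: 3.
Total: 8.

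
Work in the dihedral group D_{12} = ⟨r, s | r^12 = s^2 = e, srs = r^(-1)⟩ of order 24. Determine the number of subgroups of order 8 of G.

|G| = 24 and 8 | 24, so subgroups of order 8 are possible by Lagrange.
The subgroups of order 8 are: {e, r^3, r^6, r^9, rs, r^4s, r^7s, r^10s}; {e, r^3, r^6, r^9, r^2s, r^5s, r^8s, r^11s}; {e, r^3, r^6, r^9, s, r^3s, r^6s, r^9s}.
So G has 3 subgroups of order 8.

3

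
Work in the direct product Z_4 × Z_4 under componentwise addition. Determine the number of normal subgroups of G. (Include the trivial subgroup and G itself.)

G is abelian, so every subgroup is normal.
G has 15 subgroups in total, hence 15 normal subgroups.

15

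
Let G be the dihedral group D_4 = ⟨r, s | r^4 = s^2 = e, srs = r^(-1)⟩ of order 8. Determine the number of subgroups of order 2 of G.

|G| = 8 and 2 | 8, so subgroups of order 2 are possible by Lagrange.
The subgroups of order 2 are: {e, r^2}; {e, r^2s}; {e, r^3s}; {e, rs}; … (5 in all).
So G has 5 subgroups of order 2.

5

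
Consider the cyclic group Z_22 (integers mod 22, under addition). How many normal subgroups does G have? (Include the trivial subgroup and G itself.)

G is abelian, so every subgroup is normal.
G has 4 subgroups in total, hence 4 normal subgroups.

4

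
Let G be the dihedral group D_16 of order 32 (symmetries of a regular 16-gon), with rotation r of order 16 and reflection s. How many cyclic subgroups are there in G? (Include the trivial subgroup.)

Each element a generates a cyclic subgroup ⟨a⟩; distinct elements may generate the same one (a cyclic group of order d has φ(d) generators).
Cyclic subgroups by order — order 1: 1; order 2: 17; order 4: 1; order 8: 1; order 16: 1.
Total: 21.

21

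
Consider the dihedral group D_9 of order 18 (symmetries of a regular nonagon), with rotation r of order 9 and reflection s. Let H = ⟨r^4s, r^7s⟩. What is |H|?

6

|⟨r^4s⟩| = 2 and |⟨r^7s⟩| = 2, so |H| is a multiple of lcm(2, 2) = 2 and divides |G| = 18.
Closing under the operation: H = {e, r^3, r^6, rs, r^4s, r^7s}, so |H| = 6.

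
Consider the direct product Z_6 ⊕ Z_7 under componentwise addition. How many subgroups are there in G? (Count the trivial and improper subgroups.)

|G| = 42, so by Lagrange every subgroup order divides 42. Divisors: 1, 2, 3, 6, 7, 14, 21, 42.
Subgroups by order — order 1: 1; order 2: 1; order 3: 1; order 6: 1; order 7: 1; order 14: 1; order 21: 1; order 42: 1.
Total: 1 + 1 + 1 + 1 + 1 + 1 + 1 + 1 = 8.

8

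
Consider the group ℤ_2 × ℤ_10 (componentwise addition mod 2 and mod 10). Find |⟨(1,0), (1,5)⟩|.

4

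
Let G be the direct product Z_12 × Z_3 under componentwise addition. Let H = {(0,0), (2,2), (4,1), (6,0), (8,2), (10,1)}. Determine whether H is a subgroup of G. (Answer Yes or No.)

|H| = 6 divides |G| = 36, consistent with Lagrange.
H contains the identity, every element's inverse is in H, and H is closed under +: it is a subgroup.
In fact H = ⟨(10,1)⟩.

Yes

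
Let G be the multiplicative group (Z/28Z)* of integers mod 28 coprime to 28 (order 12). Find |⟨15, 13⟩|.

|⟨15⟩| = 2 and |⟨13⟩| = 2, so |H| is a multiple of lcm(2, 2) = 2 and divides |G| = 12.
Closing under the operation: H = {1, 13, 15, 27}, so |H| = 4.

4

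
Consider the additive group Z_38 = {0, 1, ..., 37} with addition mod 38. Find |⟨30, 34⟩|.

19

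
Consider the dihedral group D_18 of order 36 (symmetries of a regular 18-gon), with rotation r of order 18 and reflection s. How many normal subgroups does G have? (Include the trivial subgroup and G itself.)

9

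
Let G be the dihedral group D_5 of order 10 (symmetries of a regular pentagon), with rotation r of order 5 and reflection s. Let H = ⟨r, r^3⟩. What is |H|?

|⟨r⟩| = 5 and |⟨r^3⟩| = 5, so |H| is a multiple of lcm(5, 5) = 5 and divides |G| = 10.
Closing under the operation: H = {e, r, r^2, r^3, r^4}, so |H| = 5.

5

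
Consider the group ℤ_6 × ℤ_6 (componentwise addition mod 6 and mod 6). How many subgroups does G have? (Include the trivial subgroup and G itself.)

30

|G| = 36, so by Lagrange every subgroup order divides 36. Divisors: 1, 2, 3, 4, 6, 9, 12, 18, 36.
Subgroups by order — order 1: 1; order 2: 3; order 3: 4; order 4: 1; order 6: 12; order 9: 1; order 12: 4; order 18: 3; order 36: 1.
Total: 1 + 3 + 4 + 1 + 12 + 1 + 4 + 3 + 1 = 30.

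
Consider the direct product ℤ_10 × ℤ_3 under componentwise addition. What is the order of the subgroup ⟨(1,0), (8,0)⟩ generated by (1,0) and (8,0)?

10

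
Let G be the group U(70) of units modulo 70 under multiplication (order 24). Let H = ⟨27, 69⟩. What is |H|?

|⟨27⟩| = 4 and |⟨69⟩| = 2, so |H| is a multiple of lcm(4, 2) = 4 and divides |G| = 24.
Closing under the operation: H = {1, 13, 27, 29, 41, 43, 57, 69}, so |H| = 8.

8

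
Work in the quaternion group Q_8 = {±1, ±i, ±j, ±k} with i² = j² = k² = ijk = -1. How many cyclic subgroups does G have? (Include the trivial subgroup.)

Group the elements of G by the cyclic subgroup they generate; each cyclic subgroup of order d accounts for φ(d) elements.
Cyclic subgroups by order — order 1: 1; order 2: 1; order 4: 3.
Total: 5.

5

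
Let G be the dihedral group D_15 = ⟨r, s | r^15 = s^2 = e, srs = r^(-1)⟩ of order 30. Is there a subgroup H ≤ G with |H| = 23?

No

23 does not divide |G| = 30, so by Lagrange no subgroup of order 23 exists.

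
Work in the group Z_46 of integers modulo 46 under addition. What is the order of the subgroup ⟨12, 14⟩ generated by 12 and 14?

23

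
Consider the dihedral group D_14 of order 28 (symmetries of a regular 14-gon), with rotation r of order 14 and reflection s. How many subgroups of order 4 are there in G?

|G| = 28 and 4 | 28, so subgroups of order 4 are possible by Lagrange.
The subgroups of order 4 are: {e, r^7, r^3s, r^10s}; {e, r^7, r^4s, r^11s}; {e, r^7, r^5s, r^12s}; {e, r^7, r^6s, r^13s}; … (7 in all).
So G has 7 subgroups of order 4.

7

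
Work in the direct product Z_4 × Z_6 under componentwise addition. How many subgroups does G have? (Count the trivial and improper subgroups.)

16

|G| = 24, so by Lagrange every subgroup order divides 24. Divisors: 1, 2, 3, 4, 6, 8, 12, 24.
Subgroups by order — order 1: 1; order 2: 3; order 3: 1; order 4: 3; order 6: 3; order 8: 1; order 12: 3; order 24: 1.
Total: 1 + 3 + 1 + 3 + 3 + 1 + 3 + 1 = 16.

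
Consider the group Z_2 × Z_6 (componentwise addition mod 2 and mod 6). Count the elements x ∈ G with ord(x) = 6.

An element (a,b) has order lcm(ord(a), ord(b)); count pairs with lcm equal to 6.
Enumerating gives 6 such elements.

6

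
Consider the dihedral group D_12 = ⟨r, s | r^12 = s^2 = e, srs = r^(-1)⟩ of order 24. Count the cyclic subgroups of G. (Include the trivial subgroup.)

18

A cyclic subgroup of order d is generated by each of its φ(d) elements of order d, so the cyclic subgroups of order d number (#elements of order d)/φ(d).
Cyclic subgroups by order — order 1: 1; order 2: 13; order 3: 1; order 4: 1; order 6: 1; order 12: 1.
Total: 18.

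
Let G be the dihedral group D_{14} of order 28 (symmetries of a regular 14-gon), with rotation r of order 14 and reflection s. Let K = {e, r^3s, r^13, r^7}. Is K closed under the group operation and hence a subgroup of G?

No

r^13 ∈ K but its inverse r ∉ K, so K is not a subgroup.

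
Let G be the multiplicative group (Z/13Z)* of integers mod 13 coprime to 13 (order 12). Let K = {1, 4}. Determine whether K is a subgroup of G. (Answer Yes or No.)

4 ∈ K but its inverse 10 ∉ K, so K is not a subgroup.

No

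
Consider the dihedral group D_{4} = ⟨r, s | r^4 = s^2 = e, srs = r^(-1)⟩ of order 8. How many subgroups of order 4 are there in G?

|G| = 8 and 4 | 8, so subgroups of order 4 are possible by Lagrange.
The subgroups of order 4 are: {e, r, r^2, r^3}; {e, r^2, s, r^2s}; {e, r^2, rs, r^3s}.
So G has 3 subgroups of order 4.

3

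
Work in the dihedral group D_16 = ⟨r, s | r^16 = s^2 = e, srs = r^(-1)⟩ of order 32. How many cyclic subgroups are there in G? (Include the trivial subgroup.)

21

Group the elements of G by the cyclic subgroup they generate; each cyclic subgroup of order d accounts for φ(d) elements.
Cyclic subgroups by order — order 1: 1; order 2: 17; order 4: 1; order 8: 1; order 16: 1.
Total: 21.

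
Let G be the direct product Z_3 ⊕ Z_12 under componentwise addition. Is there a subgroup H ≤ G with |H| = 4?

Yes

4 | 36. A subgroup of order 4 is {(0,0), (0,3), (0,6), (0,9)}.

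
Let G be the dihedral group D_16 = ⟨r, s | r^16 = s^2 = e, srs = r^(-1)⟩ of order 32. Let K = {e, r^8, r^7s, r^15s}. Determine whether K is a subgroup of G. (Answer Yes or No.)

|K| = 4 divides |G| = 32, consistent with Lagrange.
K contains the identity, every element's inverse is in K, and K is closed under ·: it is a subgroup.

Yes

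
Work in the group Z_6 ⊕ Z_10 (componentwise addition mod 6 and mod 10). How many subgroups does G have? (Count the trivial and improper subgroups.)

20

|G| = 60, so by Lagrange every subgroup order divides 60. Divisors: 1, 2, 3, 4, 5, 6, 10, 12, 15, 20, 30, 60.
Subgroups by order — order 1: 1; order 2: 3; order 3: 1; order 4: 1; order 5: 1; order 6: 3; order 10: 3; order 12: 1; order 15: 1; order 20: 1; order 30: 3; order 60: 1.
Total: 1 + 3 + 1 + 1 + 1 + 3 + 3 + 1 + 1 + 1 + 3 + 1 = 20.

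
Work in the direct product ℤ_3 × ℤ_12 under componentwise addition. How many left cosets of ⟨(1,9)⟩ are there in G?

3

|⟨(1,9)⟩| = 12 and |G| = 36.
By Lagrange, [G : H] = |G|/|H| = 36/12 = 3.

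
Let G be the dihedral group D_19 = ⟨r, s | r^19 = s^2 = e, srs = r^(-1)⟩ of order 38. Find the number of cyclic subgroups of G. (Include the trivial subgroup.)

Group the elements of G by the cyclic subgroup they generate; each cyclic subgroup of order d accounts for φ(d) elements.
Cyclic subgroups by order — order 1: 1; order 2: 19; order 19: 1.
Total: 21.

21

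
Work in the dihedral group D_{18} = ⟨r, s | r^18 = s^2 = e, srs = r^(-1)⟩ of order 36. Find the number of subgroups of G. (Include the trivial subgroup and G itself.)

45

|G| = 36, so by Lagrange every subgroup order divides 36. Divisors: 1, 2, 3, 4, 6, 9, 12, 18, 36.
Subgroups by order — order 1: 1; order 2: 19; order 3: 1; order 4: 9; order 6: 7; order 9: 1; order 12: 3; order 18: 3; order 36: 1.
Total: 1 + 19 + 1 + 9 + 7 + 1 + 3 + 3 + 1 = 45.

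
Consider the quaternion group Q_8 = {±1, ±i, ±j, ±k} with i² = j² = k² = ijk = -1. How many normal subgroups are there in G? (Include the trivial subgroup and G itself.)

G has 6 subgroups. Checking conjugation-invariance by order — order 1: 1/1 normal; order 2: 1/1 normal; order 4: 3/3 normal; order 8: 1/1 normal.
Total normal subgroups: 6.

6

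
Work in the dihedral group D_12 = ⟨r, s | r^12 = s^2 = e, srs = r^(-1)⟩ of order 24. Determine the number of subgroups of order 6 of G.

|G| = 24 and 6 | 24, so subgroups of order 6 are possible by Lagrange.
The subgroups of order 6 are: {e, r^2, r^4, r^6, r^8, r^10}; {e, r^4, r^8, r^2s, r^6s, r^10s}; {e, r^4, r^8, r^3s, r^7s, r^11s}; {e, r^4, r^8, s, r^4s, r^8s}; … (5 in all).
So G has 5 subgroups of order 6.

5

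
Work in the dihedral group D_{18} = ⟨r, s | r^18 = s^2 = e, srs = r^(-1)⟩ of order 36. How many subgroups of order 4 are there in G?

|G| = 36 and 4 | 36, so subgroups of order 4 are possible by Lagrange.
The subgroups of order 4 are: {e, r^9, rs, r^10s}; {e, r^9, r^2s, r^11s}; {e, r^9, r^3s, r^12s}; {e, r^9, r^4s, r^13s}; … (9 in all).
So G has 9 subgroups of order 4.

9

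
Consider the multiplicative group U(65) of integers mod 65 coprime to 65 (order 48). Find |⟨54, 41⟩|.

24

|⟨54⟩| = 12 and |⟨41⟩| = 12, so |H| is a multiple of lcm(12, 12) = 12 and divides |G| = 48.
Closing under the operation: H = {1, 4, 6, 9, 11, 14, 16, 19, 21, 24, 29, 31, 34, 36, 41, 44, 46, 49, 51, 54, 56, 59, 61, 64}, so |H| = 24.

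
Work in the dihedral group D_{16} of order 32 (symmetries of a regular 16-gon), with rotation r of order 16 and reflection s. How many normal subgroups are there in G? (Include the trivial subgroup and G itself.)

8

G has 36 subgroups. Checking conjugation-invariance by order — order 1: 1/1 normal; order 2: 1/17 normal; order 4: 1/9 normal; order 8: 1/5 normal; order 16: 3/3 normal; order 32: 1/1 normal.
Total normal subgroups: 8.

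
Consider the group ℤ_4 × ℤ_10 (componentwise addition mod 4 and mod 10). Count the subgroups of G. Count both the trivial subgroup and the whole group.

16

|G| = 40, so by Lagrange every subgroup order divides 40. Divisors: 1, 2, 4, 5, 8, 10, 20, 40.
Subgroups by order — order 1: 1; order 2: 3; order 4: 3; order 5: 1; order 8: 1; order 10: 3; order 20: 3; order 40: 1.
Total: 1 + 3 + 3 + 1 + 1 + 3 + 3 + 1 = 16.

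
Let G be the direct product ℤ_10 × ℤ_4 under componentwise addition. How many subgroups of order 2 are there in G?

|G| = 40 and 2 | 40, so subgroups of order 2 are possible by Lagrange.
The subgroups of order 2 are: {(0,0), (0,2)}; {(0,0), (5,0)}; {(0,0), (5,2)}.
So G has 3 subgroups of order 2.

3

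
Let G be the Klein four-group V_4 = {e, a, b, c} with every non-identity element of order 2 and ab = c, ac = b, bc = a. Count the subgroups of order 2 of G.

|G| = 4 and 2 | 4, so subgroups of order 2 are possible by Lagrange.
The subgroups of order 2 are: {e, a}; {e, b}; {e, c}.
So G has 3 subgroups of order 2.

3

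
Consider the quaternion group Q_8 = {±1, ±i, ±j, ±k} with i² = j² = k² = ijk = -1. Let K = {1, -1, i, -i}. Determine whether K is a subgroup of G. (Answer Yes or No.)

Yes

|K| = 4 divides |G| = 8, consistent with Lagrange.
K contains the identity, every element's inverse is in K, and K is closed under ·: it is a subgroup.
In fact K = ⟨-i⟩.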